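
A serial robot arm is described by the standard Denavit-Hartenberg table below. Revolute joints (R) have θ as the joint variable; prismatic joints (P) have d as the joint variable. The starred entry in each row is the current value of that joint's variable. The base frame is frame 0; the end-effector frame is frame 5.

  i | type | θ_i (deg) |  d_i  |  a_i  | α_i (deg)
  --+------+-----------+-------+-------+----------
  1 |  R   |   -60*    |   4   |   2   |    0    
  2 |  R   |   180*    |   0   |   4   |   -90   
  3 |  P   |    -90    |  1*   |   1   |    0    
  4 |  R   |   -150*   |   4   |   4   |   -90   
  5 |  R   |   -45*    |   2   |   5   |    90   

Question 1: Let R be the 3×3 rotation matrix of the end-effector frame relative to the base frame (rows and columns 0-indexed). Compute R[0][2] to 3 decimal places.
-0.789

End-effector z-axis (col 2 of R) = (-0.7891,-0.0474,0.6124)
R[0][2] = -0.7891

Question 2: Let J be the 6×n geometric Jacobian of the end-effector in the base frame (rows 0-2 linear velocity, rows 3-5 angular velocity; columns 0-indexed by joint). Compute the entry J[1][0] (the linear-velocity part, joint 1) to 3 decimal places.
axis z_0 = ẑ; lever o_n−o_0 = (-5.6421,-7.2987,-0.5260)
cross product → J_v[:, 0] = (7.2987,-5.6421,0.0000)
J_ω[:, 0] = z_0
entry J[1][0] = -5.6421

-5.642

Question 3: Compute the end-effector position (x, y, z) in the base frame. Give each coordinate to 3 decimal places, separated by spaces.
-5.642 -7.299 -0.526

after link 1: o_1 = (1.0000, -1.7321, 4.0000)
after link 2: o_2 = (-1.0000, 1.7321, 4.0000)
after link 3: o_3 = (-1.8660, 1.2321, 5.0000)
after link 4: o_4 = (-4.3301, -2.5000, 1.5359)
after link 5: o_5 = (-5.6421, -7.2987, -0.5260)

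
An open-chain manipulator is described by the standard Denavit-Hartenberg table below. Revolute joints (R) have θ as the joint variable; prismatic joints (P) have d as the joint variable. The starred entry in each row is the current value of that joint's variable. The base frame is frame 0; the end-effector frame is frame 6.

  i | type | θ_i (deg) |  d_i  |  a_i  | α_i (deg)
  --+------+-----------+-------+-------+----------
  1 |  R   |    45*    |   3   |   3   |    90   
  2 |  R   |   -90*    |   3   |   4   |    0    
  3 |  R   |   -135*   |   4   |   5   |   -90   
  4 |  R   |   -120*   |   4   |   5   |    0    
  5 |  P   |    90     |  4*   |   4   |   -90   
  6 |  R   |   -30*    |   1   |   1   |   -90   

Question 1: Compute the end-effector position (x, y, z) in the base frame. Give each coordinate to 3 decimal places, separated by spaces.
3.384 -14.855 -1.909

after link 1: o_1 = (2.1213, 2.1213, 3.0000)
after link 2: o_2 = (4.2426, -0.0000, -1.0000)
after link 3: o_3 = (4.5711, -5.3284, 2.5355)
after link 4: o_4 = (6.8829, -9.1403, -2.0607)
after link 5: o_5 = (4.5651, -14.2866, -2.4396)
after link 6: o_6 = (3.3839, -14.8554, -1.9093)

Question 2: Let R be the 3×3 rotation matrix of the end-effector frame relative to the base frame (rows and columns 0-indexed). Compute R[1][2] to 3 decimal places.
0.040

End-effector z-axis (col 2 of R) = (0.3933,0.0397,0.9186)
R[1][2] = 0.0397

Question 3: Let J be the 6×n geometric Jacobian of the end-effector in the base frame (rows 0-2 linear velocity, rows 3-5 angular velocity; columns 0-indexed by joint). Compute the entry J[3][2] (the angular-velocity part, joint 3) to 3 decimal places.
0.707

axis z_2 = (0.7071,-0.7071,0.0000); lever o_n−o_2 = (-0.8587,-14.8554,-0.9093)
cross product → J_v[:, 2] = (0.6429,0.6429,-11.1115)
J_ω[:, 2] = z_2
entry J[3][2] = 0.7071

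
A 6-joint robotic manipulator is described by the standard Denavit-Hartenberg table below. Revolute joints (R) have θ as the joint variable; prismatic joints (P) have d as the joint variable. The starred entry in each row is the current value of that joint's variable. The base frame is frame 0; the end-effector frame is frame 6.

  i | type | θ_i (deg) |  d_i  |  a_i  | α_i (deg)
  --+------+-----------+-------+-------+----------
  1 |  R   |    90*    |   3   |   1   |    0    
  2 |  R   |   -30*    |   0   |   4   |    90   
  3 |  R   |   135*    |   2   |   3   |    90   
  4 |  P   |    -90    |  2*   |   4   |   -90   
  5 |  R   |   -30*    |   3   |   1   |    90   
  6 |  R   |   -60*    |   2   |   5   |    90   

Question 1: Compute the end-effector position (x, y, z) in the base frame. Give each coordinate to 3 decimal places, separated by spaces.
-0.143 8.814 8.057

after link 1: o_1 = (0.0000, 1.0000, 3.0000)
after link 2: o_2 = (2.0000, 4.4641, 3.0000)
after link 3: o_3 = (2.6714, 1.6270, 5.1213)
after link 4: o_4 = (-0.0856, 4.8517, 6.5355)
after link 5: o_5 = (-1.7195, 3.7538, 9.0104)
after link 6: o_6 = (-0.1432, 8.8141, 8.0572)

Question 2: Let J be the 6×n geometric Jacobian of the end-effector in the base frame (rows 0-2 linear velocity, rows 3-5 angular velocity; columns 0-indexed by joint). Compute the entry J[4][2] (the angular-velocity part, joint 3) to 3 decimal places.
-0.500

axis z_2 = (0.8660,-0.5000,0.0000); lever o_n−o_2 = (-2.1432,4.3500,5.0572)
cross product → J_v[:, 2] = (-2.5286,-4.3796,2.6956)
J_ω[:, 2] = z_2
entry J[4][2] = -0.5000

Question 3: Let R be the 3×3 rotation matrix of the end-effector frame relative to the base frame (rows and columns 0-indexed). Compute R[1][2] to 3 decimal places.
-0.334

End-effector z-axis (col 2 of R) = (0.6732,-0.3340,-0.6597)
R[1][2] = -0.3340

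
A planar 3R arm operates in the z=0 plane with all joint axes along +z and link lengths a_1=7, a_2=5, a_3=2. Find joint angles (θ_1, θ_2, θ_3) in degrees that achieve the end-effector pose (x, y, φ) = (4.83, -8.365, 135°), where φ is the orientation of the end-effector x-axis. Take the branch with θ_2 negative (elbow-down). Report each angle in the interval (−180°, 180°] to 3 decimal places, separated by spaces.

-44.999 -29.998 -150.003

wrist centre = target − a_3·(cos φ, sin φ) = (6.2442, -9.7792)
cos θ_2 = (134.6232−7²−5²)/(2·7·5) = 0.8660; θ_2 = -29.9976° (elbow-down)
β = atan2(-9.7792,6.2442) = -57.4410°; ψ = atan2(-2.4998,11.3302) = -12.4420°
θ_1 = β − ψ = -44.9990°
θ_3 = φ − θ_1 − θ_2 = -150.0034° (wrapped to (-180°,180°])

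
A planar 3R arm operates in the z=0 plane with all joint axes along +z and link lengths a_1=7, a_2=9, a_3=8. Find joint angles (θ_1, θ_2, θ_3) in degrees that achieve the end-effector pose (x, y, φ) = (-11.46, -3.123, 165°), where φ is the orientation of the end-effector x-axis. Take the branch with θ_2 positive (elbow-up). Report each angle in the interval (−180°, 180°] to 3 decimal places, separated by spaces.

wrist centre = target − a_3·(cos φ, sin φ) = (-3.7326, -5.1936)
cos θ_2 = (40.9052−7²−9²)/(2·7·9) = -0.7071; θ_2 = 134.9996° (elbow-up)
β = atan2(-5.1936,-3.7326) = -125.7047°; ψ = atan2(6.3640,0.6361) = 84.2922°
θ_1 = β − ψ = -209.9969°
θ_3 = φ − θ_1 − θ_2 = -120.0027° (wrapped to (-180°,180°])

150.003 135.000 -120.003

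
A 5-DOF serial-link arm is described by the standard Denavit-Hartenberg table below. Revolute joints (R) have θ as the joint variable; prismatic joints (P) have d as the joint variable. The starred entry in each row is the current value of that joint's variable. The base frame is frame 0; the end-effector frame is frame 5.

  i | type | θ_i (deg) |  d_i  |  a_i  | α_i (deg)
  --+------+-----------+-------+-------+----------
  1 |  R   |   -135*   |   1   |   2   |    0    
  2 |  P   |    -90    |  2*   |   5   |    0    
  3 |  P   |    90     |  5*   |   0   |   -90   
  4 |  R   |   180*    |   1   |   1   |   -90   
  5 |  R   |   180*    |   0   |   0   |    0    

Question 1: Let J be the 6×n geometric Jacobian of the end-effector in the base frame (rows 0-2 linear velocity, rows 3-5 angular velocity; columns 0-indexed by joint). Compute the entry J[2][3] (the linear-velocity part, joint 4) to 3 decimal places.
axis z_3 = (0.7071,-0.7071,0.0000); lever o_n−o_3 = (1.4142,0.0000,0.0000)
cross product → J_v[:, 3] = (-0.0000,0.0000,1.0000)
J_ω[:, 3] = z_3
entry J[2][3] = 1.0000

1.000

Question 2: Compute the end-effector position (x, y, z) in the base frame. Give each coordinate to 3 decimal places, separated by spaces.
-3.536 2.121 8.000

after link 1: o_1 = (-1.4142, -1.4142, 1.0000)
after link 2: o_2 = (-4.9497, 2.1213, 3.0000)
after link 3: o_3 = (-4.9497, 2.1213, 8.0000)
after link 4: o_4 = (-3.5355, 2.1213, 8.0000)
after link 5: o_5 = (-3.5355, 2.1213, 8.0000)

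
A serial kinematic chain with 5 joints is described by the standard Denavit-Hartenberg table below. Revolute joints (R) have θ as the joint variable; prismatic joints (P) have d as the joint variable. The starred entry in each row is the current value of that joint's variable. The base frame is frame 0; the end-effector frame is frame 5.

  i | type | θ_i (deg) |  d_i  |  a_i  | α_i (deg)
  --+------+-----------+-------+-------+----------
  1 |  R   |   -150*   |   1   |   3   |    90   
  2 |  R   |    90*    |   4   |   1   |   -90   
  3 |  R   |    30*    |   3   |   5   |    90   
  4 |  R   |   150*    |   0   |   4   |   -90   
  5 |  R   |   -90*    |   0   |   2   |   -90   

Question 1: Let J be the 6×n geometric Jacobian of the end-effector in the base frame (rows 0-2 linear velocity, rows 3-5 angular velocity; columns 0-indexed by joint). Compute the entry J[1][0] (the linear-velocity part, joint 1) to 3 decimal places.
-0.750

axis z_0 = ẑ; lever o_n−o_0 = (-0.7500,5.2990,4.3301)
cross product → J_v[:, 0] = (-5.2990,-0.7500,0.0000)
J_ω[:, 0] = z_0
entry J[1][0] = -0.7500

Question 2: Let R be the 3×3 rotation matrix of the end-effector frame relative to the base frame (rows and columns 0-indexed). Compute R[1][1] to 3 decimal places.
0.217

End-effector y-axis (col 1 of R) = (0.8750,0.2165,0.4330)
R[1][1] = 0.2165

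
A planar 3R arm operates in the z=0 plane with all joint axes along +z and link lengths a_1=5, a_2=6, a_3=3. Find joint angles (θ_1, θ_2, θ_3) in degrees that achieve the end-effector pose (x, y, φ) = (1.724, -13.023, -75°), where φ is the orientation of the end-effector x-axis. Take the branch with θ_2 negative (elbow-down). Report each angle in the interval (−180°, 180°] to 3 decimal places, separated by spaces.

-59.991 -45.011 30.002

wrist centre = target − a_3·(cos φ, sin φ) = (0.9475, -10.1252)
cos θ_2 = (103.4180−5²−6²)/(2·5·6) = 0.7070; θ_2 = -45.0114° (elbow-down)
β = atan2(-10.1252,0.9475) = -84.6537°; ψ = atan2(-4.2435,9.2418) = -24.6628°
θ_1 = β − ψ = -59.9909°
θ_3 = φ − θ_1 − θ_2 = 30.0023° (wrapped to (-180°,180°])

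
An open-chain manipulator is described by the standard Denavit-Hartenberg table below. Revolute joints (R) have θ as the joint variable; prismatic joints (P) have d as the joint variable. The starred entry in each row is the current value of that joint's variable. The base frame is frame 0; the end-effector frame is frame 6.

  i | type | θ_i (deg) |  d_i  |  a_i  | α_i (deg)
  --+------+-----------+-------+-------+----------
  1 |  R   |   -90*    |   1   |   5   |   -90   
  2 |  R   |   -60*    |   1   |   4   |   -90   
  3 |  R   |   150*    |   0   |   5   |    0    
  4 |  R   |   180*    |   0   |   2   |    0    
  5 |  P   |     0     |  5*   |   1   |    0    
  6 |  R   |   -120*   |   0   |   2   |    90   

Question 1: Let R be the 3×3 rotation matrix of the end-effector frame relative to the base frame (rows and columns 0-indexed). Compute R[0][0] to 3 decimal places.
0.500

End-effector x-axis (col 0 of R) = (0.5000,0.4330,-0.7500)
R[0][0] = 0.5000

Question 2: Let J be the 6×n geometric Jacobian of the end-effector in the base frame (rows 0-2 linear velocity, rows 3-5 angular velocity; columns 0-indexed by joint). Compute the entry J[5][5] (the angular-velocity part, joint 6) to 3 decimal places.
-0.500

axis z_5 = (0.0000,-0.8660,-0.5000); lever o_n−o_5 = (1.0000,0.8660,-1.5000)
cross product → J_v[:, 5] = (1.7321,-0.5000,0.8660)
J_ω[:, 5] = z_5
entry J[5][5] = -0.5000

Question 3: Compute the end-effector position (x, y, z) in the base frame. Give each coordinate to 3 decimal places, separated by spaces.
1.000 -9.598 -1.036

after link 1: o_1 = (0.0000, -5.0000, 1.0000)
after link 2: o_2 = (1.0000, -7.0000, 4.4641)
after link 3: o_3 = (-1.5000, -4.8349, 0.7141)
after link 4: o_4 = (-0.5000, -5.7010, 2.2141)
after link 5: o_5 = (0.0000, -10.4641, 0.4641)
after link 6: o_6 = (1.0000, -9.5981, -1.0359)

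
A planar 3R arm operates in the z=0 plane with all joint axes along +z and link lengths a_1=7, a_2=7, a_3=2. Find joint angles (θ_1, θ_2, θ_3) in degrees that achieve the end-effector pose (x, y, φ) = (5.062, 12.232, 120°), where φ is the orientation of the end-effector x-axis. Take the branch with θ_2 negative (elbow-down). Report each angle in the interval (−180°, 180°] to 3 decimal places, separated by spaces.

90.002 -60.002 90.000

wrist centre = target − a_3·(cos φ, sin φ) = (6.0620, 10.4999)
cos θ_2 = (146.9968−7²−7²)/(2·7·7) = 0.5000; θ_2 = -60.0022° (elbow-down)
β = atan2(10.4999,6.0620) = 60.0006°; ψ = atan2(-6.0623,10.4998) = -30.0011°
θ_1 = β − ψ = 90.0017°
θ_3 = φ − θ_1 − θ_2 = 90.0005° (wrapped to (-180°,180°])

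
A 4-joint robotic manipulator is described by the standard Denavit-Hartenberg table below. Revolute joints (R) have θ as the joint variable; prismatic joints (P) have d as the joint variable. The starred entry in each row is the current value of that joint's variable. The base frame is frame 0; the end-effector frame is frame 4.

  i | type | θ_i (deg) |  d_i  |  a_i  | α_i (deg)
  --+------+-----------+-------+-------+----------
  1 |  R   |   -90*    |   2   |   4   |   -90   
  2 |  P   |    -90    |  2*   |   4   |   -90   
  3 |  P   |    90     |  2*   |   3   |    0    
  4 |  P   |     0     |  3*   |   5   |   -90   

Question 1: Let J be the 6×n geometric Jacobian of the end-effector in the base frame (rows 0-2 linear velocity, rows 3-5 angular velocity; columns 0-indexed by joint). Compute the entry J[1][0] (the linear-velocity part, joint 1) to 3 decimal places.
axis z_0 = ẑ; lever o_n−o_0 = (-6.0000,-9.0000,6.0000)
cross product → J_v[:, 0] = (9.0000,-6.0000,0.0000)
J_ω[:, 0] = z_0
entry J[1][0] = -6.0000

-6.000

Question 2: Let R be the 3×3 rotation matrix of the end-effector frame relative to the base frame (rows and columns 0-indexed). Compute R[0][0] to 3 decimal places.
-1.000

End-effector x-axis (col 0 of R) = (-1.0000,-0.0000,0.0000)
R[0][0] = -1.0000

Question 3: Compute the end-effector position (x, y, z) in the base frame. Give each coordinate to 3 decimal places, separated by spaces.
-6.000 -9.000 6.000

after link 1: o_1 = (0.0000, -4.0000, 2.0000)
after link 2: o_2 = (2.0000, -4.0000, 6.0000)
after link 3: o_3 = (-1.0000, -6.0000, 6.0000)
after link 4: o_4 = (-6.0000, -9.0000, 6.0000)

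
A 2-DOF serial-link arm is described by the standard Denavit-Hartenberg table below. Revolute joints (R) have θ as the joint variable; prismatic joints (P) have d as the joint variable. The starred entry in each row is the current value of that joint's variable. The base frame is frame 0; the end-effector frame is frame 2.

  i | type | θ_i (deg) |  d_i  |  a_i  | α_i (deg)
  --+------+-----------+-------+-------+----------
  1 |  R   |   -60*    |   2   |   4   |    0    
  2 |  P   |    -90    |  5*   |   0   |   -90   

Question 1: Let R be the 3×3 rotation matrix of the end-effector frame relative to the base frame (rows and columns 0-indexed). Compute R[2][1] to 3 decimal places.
End-effector y-axis (col 1 of R) = (0.0000,-0.0000,-1.0000)
R[2][1] = -1.0000

-1.000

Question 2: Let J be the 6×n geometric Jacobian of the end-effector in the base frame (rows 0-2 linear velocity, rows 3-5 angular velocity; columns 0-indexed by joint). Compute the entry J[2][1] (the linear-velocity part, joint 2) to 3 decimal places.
1.000

prismatic axis z_1 = (0.0000,0.0000,1.0000)
J_v[:, 1] = z_1; J_ω[:, 1] = (0,0,0)
entry J[2][1] = 1.0000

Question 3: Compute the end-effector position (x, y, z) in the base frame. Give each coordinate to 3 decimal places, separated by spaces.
after link 1: o_1 = (2.0000, -3.4641, 2.0000)
after link 2: o_2 = (2.0000, -3.4641, 7.0000)

2.000 -3.464 7.000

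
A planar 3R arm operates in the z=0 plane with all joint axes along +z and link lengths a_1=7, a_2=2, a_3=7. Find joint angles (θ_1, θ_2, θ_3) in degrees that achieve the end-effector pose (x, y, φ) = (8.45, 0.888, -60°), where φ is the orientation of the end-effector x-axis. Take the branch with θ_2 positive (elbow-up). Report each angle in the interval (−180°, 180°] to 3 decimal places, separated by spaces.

wrist centre = target − a_3·(cos φ, sin φ) = (4.9500, 6.9502)
cos θ_2 = (72.8075−7²−2²)/(2·7·2) = 0.7074; θ_2 = 44.9754° (elbow-up)
β = atan2(6.9502,4.9500) = 54.5411°; ψ = atan2(1.4136,8.4148) = 9.5361°
θ_1 = β − ψ = 45.0050°
θ_3 = φ − θ_1 − θ_2 = -149.9804° (wrapped to (-180°,180°])

45.005 44.975 -149.980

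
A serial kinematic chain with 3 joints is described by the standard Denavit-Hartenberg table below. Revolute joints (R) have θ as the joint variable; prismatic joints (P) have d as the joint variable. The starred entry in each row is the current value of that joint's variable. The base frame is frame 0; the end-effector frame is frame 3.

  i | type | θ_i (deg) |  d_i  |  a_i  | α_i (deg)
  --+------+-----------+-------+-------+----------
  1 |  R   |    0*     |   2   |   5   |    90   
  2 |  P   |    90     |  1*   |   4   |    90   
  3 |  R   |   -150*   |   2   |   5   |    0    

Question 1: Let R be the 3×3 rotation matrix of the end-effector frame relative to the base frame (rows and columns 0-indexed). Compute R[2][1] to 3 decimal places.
0.500

End-effector y-axis (col 1 of R) = (0.0000,0.8660,0.5000)
R[2][1] = 0.5000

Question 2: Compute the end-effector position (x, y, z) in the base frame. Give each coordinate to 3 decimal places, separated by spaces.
7.000 1.500 1.670

after link 1: o_1 = (5.0000, 0.0000, 2.0000)
after link 2: o_2 = (5.0000, -1.0000, 6.0000)
after link 3: o_3 = (7.0000, 1.5000, 1.6699)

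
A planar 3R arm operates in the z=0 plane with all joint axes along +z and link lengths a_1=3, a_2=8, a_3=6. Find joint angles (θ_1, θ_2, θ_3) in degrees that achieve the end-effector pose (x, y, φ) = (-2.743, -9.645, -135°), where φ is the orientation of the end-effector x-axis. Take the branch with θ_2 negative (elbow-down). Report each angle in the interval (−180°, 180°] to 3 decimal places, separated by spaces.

wrist centre = target − a_3·(cos φ, sin φ) = (1.4996, -5.4024)
cos θ_2 = (31.4344−3²−8²)/(2·3·8) = -0.8659; θ_2 = -149.9913° (elbow-down)
β = atan2(-5.4024,1.4996) = -74.4859°; ψ = atan2(-4.0010,-3.9276) = -134.4692°
θ_1 = β − ψ = 59.9834°
θ_3 = φ − θ_1 − θ_2 = -44.9920° (wrapped to (-180°,180°])

59.983 -149.991 -44.992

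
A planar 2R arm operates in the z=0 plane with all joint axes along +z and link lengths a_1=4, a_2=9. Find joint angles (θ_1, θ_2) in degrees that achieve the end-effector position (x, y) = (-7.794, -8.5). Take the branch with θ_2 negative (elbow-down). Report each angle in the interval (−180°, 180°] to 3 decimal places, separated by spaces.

-89.997 -60.003

cos θ_2 = (132.9964−4²−9²)/(2·4·9) = 0.5000; θ_2 = -60.0033° (elbow-down)
β = atan2(-8.5000,-7.7940) = -132.5190°; ψ = atan2(-7.7945,8.4996) = -42.5223°
θ_1 = β − ψ = -89.9967°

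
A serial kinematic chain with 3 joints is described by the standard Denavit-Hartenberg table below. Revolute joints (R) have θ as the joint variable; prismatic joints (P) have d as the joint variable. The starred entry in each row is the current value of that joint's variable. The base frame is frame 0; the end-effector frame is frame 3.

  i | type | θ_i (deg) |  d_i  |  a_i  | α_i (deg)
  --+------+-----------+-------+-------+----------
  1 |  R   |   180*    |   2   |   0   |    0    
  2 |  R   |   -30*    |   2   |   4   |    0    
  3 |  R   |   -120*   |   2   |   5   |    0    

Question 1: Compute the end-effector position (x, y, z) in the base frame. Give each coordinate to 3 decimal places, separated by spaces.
after link 1: o_1 = (0.0000, 0.0000, 2.0000)
after link 2: o_2 = (-3.4641, 2.0000, 4.0000)
after link 3: o_3 = (0.8660, 4.5000, 6.0000)

0.866 4.500 6.000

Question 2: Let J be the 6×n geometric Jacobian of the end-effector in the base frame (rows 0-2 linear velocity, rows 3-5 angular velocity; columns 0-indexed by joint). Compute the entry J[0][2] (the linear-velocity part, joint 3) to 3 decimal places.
-2.500

axis z_2 = (0.0000,0.0000,1.0000); lever o_n−o_2 = (4.3301,2.5000,2.0000)
cross product → J_v[:, 2] = (-2.5000,4.3301,0.0000)
J_ω[:, 2] = z_2
entry J[0][2] = -2.5000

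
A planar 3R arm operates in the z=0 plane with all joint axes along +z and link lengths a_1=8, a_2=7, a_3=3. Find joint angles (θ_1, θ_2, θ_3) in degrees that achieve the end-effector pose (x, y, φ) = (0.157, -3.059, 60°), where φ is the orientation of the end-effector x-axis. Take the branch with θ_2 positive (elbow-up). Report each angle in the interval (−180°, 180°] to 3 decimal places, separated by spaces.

wrist centre = target − a_3·(cos φ, sin φ) = (-1.3430, -5.6571)
cos θ_2 = (33.8062−8²−7²)/(2·8·7) = -0.7071; θ_2 = 134.9985° (elbow-up)
β = atan2(-5.6571,-1.3430) = -103.3549°; ψ = atan2(4.9499,3.0504) = 58.3564°
θ_1 = β − ψ = -161.7113°
θ_3 = φ − θ_1 − θ_2 = 86.7128° (wrapped to (-180°,180°])

-161.711 134.998 86.713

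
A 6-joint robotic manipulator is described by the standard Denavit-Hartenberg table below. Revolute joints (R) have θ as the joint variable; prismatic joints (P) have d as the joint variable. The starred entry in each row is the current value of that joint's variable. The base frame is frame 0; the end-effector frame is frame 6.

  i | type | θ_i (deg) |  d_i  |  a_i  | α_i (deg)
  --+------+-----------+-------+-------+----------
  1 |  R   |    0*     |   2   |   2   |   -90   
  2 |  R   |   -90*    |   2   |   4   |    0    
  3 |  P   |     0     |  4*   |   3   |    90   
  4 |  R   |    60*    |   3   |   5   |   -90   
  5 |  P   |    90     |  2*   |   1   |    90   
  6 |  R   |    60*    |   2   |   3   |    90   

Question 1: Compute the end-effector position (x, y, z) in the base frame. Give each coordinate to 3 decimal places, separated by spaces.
after link 1: o_1 = (2.0000, 0.0000, 2.0000)
after link 2: o_2 = (2.0000, 2.0000, 6.0000)
after link 3: o_3 = (2.0000, 6.0000, 9.0000)
after link 4: o_4 = (-1.0000, 10.3301, 11.5000)
after link 5: o_5 = (0.0000, 11.3301, 9.7679)
after link 6: o_6 = (1.5000, 14.3612, 8.5179)

1.500 14.361 8.518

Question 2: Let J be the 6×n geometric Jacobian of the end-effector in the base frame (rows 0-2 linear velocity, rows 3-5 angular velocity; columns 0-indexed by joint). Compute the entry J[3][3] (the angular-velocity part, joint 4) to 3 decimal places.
-1.000

axis z_3 = (-1.0000,0.0000,0.0000); lever o_n−o_3 = (-0.5000,8.3612,-0.4821)
cross product → J_v[:, 3] = (-0.0000,-0.4821,-8.3612)
J_ω[:, 3] = z_3
entry J[3][3] = -1.0000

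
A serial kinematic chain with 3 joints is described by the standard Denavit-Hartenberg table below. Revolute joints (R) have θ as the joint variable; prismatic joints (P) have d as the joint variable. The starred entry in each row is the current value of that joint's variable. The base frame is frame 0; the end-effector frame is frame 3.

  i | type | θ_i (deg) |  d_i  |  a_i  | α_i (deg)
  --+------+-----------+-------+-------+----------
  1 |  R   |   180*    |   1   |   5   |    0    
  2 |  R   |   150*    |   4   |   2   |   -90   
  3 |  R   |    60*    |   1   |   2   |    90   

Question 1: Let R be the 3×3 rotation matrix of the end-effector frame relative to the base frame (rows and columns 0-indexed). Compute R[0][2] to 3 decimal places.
End-effector z-axis (col 2 of R) = (0.7500,-0.4330,0.5000)
R[0][2] = 0.7500

0.750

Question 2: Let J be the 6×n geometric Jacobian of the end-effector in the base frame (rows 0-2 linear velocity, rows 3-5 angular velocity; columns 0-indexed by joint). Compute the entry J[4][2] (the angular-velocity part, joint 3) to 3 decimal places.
axis z_2 = (0.5000,0.8660,0.0000); lever o_n−o_2 = (1.3660,0.3660,-1.7321)
cross product → J_v[:, 2] = (-1.5000,0.8660,-1.0000)
J_ω[:, 2] = z_2
entry J[4][2] = 0.8660

0.866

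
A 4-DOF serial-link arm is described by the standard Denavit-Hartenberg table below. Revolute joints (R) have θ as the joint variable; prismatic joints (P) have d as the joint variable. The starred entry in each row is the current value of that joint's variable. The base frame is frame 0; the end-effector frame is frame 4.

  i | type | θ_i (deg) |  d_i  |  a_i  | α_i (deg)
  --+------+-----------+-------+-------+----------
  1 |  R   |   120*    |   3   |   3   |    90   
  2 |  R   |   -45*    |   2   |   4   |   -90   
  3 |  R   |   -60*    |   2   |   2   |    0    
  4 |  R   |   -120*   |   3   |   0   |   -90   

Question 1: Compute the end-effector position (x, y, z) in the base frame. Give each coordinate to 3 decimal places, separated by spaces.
-1.803 10.588 3.000

after link 1: o_1 = (-1.5000, 2.5981, 3.0000)
after link 2: o_2 = (-1.1822, 6.0476, 0.1716)
after link 3: o_3 = (-0.7428, 8.7507, 0.8787)
after link 4: o_4 = (-1.8035, 10.5878, 3.0000)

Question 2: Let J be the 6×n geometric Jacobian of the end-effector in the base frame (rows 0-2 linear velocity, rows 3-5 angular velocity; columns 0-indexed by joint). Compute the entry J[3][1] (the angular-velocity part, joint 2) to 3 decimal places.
axis z_1 = (0.8660,0.5000,0.0000); lever o_n−o_1 = (-0.3035,7.9897,0.0000)
cross product → J_v[:, 1] = (-0.0000,-0.0000,7.0711)
J_ω[:, 1] = z_1
entry J[3][1] = 0.8660

0.866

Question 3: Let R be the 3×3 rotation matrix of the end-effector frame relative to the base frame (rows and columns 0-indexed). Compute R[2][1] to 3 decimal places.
-0.707

End-effector y-axis (col 1 of R) = (0.3536,-0.6124,-0.7071)
R[2][1] = -0.7071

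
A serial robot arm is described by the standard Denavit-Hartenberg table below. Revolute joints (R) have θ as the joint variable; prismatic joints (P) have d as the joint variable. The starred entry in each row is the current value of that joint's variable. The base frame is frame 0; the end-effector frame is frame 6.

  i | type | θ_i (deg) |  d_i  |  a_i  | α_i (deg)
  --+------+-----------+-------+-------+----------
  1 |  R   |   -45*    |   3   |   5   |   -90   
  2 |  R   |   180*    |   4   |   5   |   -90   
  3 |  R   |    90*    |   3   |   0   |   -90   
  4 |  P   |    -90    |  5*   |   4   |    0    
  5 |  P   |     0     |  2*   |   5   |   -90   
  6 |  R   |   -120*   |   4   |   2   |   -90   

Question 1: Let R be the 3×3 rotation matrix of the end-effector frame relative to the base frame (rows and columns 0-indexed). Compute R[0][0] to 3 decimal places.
0.612

End-effector x-axis (col 0 of R) = (0.6124,-0.6124,-0.5000)
R[0][0] = 0.6124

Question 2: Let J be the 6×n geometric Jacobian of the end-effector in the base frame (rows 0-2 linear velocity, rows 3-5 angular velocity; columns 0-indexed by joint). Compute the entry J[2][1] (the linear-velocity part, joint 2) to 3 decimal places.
-3.732

axis z_1 = (0.7071,0.7071,0.0000); lever o_n−o_1 = (2.6390,-2.6390,11.0000)
cross product → J_v[:, 1] = (7.7782,-7.7782,-3.7321)
J_ω[:, 1] = z_1
entry J[2][1] = -3.7321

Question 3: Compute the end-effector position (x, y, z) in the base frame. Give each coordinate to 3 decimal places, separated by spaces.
after link 1: o_1 = (3.5355, -3.5355, 3.0000)
after link 2: o_2 = (2.8284, 2.8284, 3.0000)
after link 3: o_3 = (2.8284, 2.8284, 6.0000)
after link 4: o_4 = (6.3640, -0.7071, 10.0000)
after link 5: o_5 = (7.7782, -2.1213, 15.0000)
after link 6: o_6 = (6.1745, -6.1745, 14.0000)

6.174 -6.174 14.000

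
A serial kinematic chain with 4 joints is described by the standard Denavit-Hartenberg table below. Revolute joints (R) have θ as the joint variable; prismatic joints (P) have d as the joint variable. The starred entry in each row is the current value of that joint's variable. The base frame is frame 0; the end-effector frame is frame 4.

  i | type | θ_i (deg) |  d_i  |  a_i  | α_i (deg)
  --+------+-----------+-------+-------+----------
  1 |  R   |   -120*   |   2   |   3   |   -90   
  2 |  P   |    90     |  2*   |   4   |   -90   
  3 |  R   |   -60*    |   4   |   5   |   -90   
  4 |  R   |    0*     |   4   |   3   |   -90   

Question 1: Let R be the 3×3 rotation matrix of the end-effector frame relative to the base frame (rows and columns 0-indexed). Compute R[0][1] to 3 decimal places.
0.433

End-effector y-axis (col 1 of R) = (0.4330,-0.2500,0.8660)
R[0][1] = 0.4330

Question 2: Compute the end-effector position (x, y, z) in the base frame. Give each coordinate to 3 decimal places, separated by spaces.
6.500 -2.598 -9.464

after link 1: o_1 = (-1.5000, -2.5981, 2.0000)
after link 2: o_2 = (0.2321, -3.5981, -2.0000)
after link 3: o_3 = (5.9821, -2.2990, -4.5000)
after link 4: o_4 = (6.5000, -2.5981, -9.4641)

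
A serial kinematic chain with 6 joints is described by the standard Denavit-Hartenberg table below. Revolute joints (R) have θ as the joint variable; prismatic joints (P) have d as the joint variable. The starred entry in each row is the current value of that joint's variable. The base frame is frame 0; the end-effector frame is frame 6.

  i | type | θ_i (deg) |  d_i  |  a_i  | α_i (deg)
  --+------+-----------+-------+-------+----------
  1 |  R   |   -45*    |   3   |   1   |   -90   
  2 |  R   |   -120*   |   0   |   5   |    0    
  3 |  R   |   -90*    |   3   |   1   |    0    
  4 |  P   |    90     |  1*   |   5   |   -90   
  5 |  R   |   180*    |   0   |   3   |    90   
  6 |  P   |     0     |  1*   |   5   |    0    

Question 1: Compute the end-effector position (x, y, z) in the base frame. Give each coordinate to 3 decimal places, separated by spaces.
after link 1: o_1 = (0.7071, -0.7071, 3.0000)
after link 2: o_2 = (-1.0607, 1.0607, 7.3301)
after link 3: o_3 = (0.4483, 3.7944, 6.8301)
after link 4: o_4 = (-0.6124, 6.2692, 11.1603)
after link 5: o_5 = (0.4483, 5.2086, 8.5622)
after link 6: o_6 = (1.5089, 2.7337, 4.2321)

1.509 2.734 4.232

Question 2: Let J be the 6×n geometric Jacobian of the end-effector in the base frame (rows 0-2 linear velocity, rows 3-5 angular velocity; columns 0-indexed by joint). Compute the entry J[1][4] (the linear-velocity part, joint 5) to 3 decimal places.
5.303

axis z_4 = (0.6124,-0.6124,0.5000); lever o_n−o_4 = (2.1213,-3.5355,-6.9282)
cross product → J_v[:, 4] = (6.0104,5.3033,-0.8660)
J_ω[:, 4] = z_4
entry J[1][4] = 5.3033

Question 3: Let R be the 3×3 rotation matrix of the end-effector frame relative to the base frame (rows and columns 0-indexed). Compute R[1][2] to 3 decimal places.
End-effector z-axis (col 2 of R) = (-0.7071,-0.7071,0.0000)
R[1][2] = -0.7071

-0.707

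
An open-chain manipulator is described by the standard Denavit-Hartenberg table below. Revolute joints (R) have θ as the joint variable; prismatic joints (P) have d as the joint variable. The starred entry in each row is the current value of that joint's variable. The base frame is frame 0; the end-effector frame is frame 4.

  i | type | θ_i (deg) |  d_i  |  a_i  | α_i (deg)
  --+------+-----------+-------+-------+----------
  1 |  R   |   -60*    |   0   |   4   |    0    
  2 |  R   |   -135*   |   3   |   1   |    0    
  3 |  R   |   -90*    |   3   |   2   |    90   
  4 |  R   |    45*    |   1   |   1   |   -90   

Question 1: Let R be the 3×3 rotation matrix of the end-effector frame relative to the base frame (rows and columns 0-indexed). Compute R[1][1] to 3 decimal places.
0.259

End-effector y-axis (col 1 of R) = (-0.9659,0.2588,-0.0000)
R[1][1] = 0.2588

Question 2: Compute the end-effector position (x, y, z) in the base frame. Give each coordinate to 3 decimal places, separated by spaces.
2.701 -0.849 6.707

after link 1: o_1 = (2.0000, -3.4641, 0.0000)
after link 2: o_2 = (1.0341, -3.2053, 3.0000)
after link 3: o_3 = (1.5517, -1.2734, 6.0000)
after link 4: o_4 = (2.7007, -0.8492, 6.7071)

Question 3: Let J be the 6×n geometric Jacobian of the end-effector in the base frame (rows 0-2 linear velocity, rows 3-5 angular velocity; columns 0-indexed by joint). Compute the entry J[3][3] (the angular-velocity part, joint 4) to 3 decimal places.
axis z_3 = (0.9659,-0.2588,0.0000); lever o_n−o_3 = (1.1489,0.4242,0.7071)
cross product → J_v[:, 3] = (-0.1830,-0.6830,0.7071)
J_ω[:, 3] = z_3
entry J[3][3] = 0.9659

0.966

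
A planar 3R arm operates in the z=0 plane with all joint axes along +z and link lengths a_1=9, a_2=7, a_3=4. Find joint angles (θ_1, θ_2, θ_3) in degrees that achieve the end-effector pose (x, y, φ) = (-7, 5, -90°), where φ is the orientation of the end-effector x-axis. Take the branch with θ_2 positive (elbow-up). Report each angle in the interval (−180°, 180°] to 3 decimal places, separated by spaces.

90.000 90.000 90.000

wrist centre = target − a_3·(cos φ, sin φ) = (-7.0000, 9.0000)
cos θ_2 = (130.0000−9²−7²)/(2·9·7) = 0.0000; θ_2 = 90.0000° (elbow-up)
β = atan2(9.0000,-7.0000) = 127.8750°; ψ = atan2(7.0000,9.0000) = 37.8750°
θ_1 = β − ψ = 90.0000°
θ_3 = φ − θ_1 − θ_2 = 90.0000° (wrapped to (-180°,180°])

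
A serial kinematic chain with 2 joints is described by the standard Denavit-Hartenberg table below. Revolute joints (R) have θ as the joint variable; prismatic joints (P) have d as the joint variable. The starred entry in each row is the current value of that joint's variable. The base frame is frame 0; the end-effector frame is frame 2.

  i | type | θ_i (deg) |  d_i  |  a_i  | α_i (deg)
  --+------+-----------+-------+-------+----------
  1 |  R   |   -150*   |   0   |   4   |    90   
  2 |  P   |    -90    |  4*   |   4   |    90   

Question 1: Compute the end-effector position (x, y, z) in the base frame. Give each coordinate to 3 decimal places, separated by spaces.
after link 1: o_1 = (-3.4641, -2.0000, 0.0000)
after link 2: o_2 = (-5.4641, 1.4641, -4.0000)

-5.464 1.464 -4.000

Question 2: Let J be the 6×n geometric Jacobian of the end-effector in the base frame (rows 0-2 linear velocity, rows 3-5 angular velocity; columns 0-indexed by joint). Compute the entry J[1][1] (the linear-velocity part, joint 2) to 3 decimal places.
prismatic axis z_1 = (-0.5000,0.8660,0.0000)
J_v[:, 1] = z_1; J_ω[:, 1] = (0,0,0)
entry J[1][1] = 0.8660

0.866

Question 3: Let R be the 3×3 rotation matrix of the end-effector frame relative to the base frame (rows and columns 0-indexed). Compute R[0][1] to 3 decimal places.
End-effector y-axis (col 1 of R) = (-0.5000,0.8660,0.0000)
R[0][1] = -0.5000

-0.500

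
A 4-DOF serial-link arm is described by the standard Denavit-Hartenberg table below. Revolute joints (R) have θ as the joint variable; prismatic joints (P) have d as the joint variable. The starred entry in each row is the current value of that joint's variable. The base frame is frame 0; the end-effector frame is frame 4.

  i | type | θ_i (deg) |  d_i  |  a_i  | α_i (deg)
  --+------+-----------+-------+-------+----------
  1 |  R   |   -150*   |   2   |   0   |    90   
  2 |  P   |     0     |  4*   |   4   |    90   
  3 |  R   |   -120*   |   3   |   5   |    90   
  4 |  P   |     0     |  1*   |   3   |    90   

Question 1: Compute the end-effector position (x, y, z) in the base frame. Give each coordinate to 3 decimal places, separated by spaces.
after link 1: o_1 = (0.0000, 0.0000, 2.0000)
after link 2: o_2 = (-5.4641, 1.4641, 2.0000)
after link 3: o_3 = (-1.1340, -1.0359, -1.0000)
after link 4: o_4 = (1.9641, -1.6699, -1.0000)

1.964 -1.670 -1.000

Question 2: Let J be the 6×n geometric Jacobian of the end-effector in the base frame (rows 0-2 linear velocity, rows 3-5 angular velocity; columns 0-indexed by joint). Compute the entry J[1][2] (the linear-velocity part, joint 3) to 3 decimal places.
-7.428

axis z_2 = (-0.0000,0.0000,-1.0000); lever o_n−o_2 = (7.4282,-3.1340,-3.0000)
cross product → J_v[:, 2] = (-3.1340,-7.4282,-0.0000)
J_ω[:, 2] = z_2
entry J[1][2] = -7.4282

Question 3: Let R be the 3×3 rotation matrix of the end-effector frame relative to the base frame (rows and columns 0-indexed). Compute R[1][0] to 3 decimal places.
End-effector x-axis (col 0 of R) = (0.8660,-0.5000,-0.0000)
R[1][0] = -0.5000

-0.500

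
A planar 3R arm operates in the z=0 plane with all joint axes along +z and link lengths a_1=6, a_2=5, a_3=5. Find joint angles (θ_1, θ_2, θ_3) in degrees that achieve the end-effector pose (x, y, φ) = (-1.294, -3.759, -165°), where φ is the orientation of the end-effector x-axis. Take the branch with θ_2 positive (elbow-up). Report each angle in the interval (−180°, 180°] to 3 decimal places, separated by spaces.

wrist centre = target − a_3·(cos φ, sin φ) = (3.5356, -2.4649)
cos θ_2 = (18.5764−6²−5²)/(2·6·5) = -0.7071; θ_2 = 134.9962° (elbow-up)
β = atan2(-2.4649,3.5356) = -34.8827°; ψ = atan2(3.5358,2.4647) = 55.1206°
θ_1 = β − ψ = -90.0033°
θ_3 = φ − θ_1 − θ_2 = 150.0071° (wrapped to (-180°,180°])

-90.003 134.996 150.007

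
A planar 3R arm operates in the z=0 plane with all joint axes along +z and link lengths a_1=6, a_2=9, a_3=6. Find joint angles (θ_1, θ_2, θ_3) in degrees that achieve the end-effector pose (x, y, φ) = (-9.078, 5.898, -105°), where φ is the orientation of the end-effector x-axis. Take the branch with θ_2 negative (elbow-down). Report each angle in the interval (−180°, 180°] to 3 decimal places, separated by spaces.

149.999 -45.001 150.002

wrist centre = target − a_3·(cos φ, sin φ) = (-7.5251, 11.6936)
cos θ_2 = (193.3661−6²−9²)/(2·6·9) = 0.7071; θ_2 = -45.0010° (elbow-down)
β = atan2(11.6936,-7.5251) = 122.7623°; ψ = atan2(-6.3641,12.3638) = -27.2364°
θ_1 = β − ψ = 149.9986°
θ_3 = φ − θ_1 − θ_2 = 150.0024° (wrapped to (-180°,180°])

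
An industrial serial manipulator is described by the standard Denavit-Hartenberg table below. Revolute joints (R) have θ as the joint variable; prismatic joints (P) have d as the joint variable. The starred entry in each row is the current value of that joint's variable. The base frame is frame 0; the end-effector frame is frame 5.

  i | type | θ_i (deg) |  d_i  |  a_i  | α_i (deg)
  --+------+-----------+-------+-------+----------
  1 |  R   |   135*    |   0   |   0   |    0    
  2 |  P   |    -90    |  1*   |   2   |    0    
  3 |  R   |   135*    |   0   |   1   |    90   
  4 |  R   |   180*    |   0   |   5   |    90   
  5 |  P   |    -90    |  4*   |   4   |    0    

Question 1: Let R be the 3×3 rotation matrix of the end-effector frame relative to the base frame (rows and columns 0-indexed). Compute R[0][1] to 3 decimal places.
End-effector y-axis (col 1 of R) = (1.0000,-0.0000,0.0000)
R[0][1] = 1.0000

1.000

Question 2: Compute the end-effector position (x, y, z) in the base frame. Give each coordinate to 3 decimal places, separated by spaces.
after link 1: o_1 = (0.0000, 0.0000, 0.0000)
after link 2: o_2 = (1.4142, 1.4142, 1.0000)
after link 3: o_3 = (0.4142, 1.4142, 1.0000)
after link 4: o_4 = (5.4142, 1.4142, 1.0000)
after link 5: o_5 = (5.4142, -2.5858, 5.0000)

5.414 -2.586 5.000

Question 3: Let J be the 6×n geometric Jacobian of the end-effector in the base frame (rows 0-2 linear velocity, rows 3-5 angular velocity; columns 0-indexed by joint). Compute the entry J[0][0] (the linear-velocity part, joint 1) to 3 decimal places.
2.586

axis z_0 = ẑ; lever o_n−o_0 = (5.4142,-2.5858,5.0000)
cross product → J_v[:, 0] = (2.5858,5.4142,-0.0000)
J_ω[:, 0] = z_0
entry J[0][0] = 2.5858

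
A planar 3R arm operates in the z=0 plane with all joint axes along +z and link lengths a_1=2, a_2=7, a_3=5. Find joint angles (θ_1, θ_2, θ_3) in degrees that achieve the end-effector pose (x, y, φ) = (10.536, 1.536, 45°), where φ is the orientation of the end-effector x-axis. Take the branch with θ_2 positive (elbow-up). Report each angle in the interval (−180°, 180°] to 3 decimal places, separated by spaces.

-89.987 89.990 44.996

wrist centre = target − a_3·(cos φ, sin φ) = (7.0005, -1.9995)
cos θ_2 = (53.0047−2²−7²)/(2·2·7) = 0.0002; θ_2 = 89.9905° (elbow-up)
β = atan2(-1.9995,7.0005) = -15.9409°; ψ = atan2(7.0000,2.0012) = 74.0458°
θ_1 = β − ψ = -89.9866°
θ_3 = φ − θ_1 − θ_2 = 44.9962° (wrapped to (-180°,180°])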